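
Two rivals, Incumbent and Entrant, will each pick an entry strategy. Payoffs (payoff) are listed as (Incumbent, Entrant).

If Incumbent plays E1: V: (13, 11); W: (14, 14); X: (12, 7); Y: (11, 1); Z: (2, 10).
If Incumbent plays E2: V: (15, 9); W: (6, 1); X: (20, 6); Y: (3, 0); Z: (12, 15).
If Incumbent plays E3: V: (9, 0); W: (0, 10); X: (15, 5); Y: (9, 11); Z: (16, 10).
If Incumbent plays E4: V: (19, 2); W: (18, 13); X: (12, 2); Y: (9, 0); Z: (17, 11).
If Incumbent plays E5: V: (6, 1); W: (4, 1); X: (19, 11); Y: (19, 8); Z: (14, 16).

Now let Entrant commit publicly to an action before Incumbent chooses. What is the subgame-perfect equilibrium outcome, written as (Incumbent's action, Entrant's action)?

Incumbent best-responds to each possible Entrant move:
- V: BR = E4, leader payoff 2.
- W: BR = E4, leader payoff 13.
- X: BR = E2, leader payoff 6.
- Y: BR = E5, leader payoff 8.
- Z: BR = E4, leader payoff 11.
Maximizing over 2, 13, 6, 8, 11, Entrant chooses W. Subgame-perfect outcome: (E4, W) with payoffs (18, 13).

(E4, W)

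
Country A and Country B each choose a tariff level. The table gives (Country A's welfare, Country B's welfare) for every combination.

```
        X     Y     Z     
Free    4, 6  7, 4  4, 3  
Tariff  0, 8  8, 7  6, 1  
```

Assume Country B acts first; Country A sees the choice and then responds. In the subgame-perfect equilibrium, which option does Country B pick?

Backward induction with Country B moving first.
- X: BR = Free, leader payoff 6.
- Y: BR = Tariff, leader payoff 7.
- Z: BR = Tariff, leader payoff 1.
Country B's induced payoffs are 6, 7, 1, so Country B commits to Y. Subgame-perfect outcome: (Tariff, Y) with payoffs (8, 7).

Y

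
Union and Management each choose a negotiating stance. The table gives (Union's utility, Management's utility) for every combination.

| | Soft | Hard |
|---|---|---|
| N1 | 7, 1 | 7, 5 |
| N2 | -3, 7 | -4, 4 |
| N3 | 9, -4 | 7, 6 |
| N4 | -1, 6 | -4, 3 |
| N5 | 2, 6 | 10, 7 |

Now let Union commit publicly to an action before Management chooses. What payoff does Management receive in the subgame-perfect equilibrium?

7

Backward induction with Union moving first.
- N1: BR = Hard, leader payoff 7.
- N2: BR = Soft, leader payoff -3.
- N3: BR = Hard, leader payoff 7.
- N4: BR = Soft, leader payoff -1.
- N5: BR = Hard, leader payoff 10.
Maximizing over 7, -3, 7, -1, 10, Union chooses N5. Subgame-perfect outcome: (N5, Hard) with payoffs (10, 7).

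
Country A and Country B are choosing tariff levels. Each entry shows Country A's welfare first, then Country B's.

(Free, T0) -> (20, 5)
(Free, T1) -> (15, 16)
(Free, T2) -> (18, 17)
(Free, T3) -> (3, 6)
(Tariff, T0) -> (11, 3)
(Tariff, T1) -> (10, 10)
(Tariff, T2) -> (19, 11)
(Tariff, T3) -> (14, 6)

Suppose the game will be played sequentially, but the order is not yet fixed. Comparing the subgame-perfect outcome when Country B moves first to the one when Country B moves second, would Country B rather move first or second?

If Country A leads: Country B's best replies are Free→T2, Tariff→T2; Country A's induced payoffs 18, 19; outcome (Tariff, T2), payoffs (19, 11).
If Country B leads: Country A's best replies are T0→Free, T1→Free, T2→Tariff, T3→Tariff; Country B's induced payoffs 5, 16, 11, 6; outcome (Free, T1), payoffs (15, 16).
Country B gets 16 moving first and 11 moving second, so Country B prefers to move first.

first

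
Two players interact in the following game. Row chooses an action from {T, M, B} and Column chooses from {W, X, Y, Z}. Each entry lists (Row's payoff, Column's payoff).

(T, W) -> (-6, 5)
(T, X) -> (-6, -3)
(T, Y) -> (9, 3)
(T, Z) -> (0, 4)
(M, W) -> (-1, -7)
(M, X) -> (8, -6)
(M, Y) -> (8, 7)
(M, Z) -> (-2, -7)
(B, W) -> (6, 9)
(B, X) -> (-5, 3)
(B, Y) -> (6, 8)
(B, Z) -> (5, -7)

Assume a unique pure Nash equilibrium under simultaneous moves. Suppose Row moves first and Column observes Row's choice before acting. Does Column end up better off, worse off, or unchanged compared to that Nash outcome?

Backward induction with Row moving first.
- T: BR = W, leader payoff -6.
- M: BR = Y, leader payoff 8.
- B: BR = W, leader payoff 6.
Row's induced payoffs are -6, 8, 6, so Row commits to M. Subgame-perfect outcome: (M, Y) with payoffs (8, 7).
Under simultaneous play:
Row's best replies: W→B; X→M; Y→T; Z→B.
Column's best replies: T→W; M→Y; B→W.
The unique mutual best reply is (B, W), giving (6, 9).
Column earns 7 sequentially versus 9 at the Nash outcome: worse off.

worse off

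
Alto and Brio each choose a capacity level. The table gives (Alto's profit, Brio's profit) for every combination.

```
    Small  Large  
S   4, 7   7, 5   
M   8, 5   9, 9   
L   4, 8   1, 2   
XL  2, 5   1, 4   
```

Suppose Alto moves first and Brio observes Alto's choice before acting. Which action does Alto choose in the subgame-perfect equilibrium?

Work backward from Brio's decision.
- S: BR = Small, leader payoff 4.
- M: BR = Large, leader payoff 9.
- L: BR = Small, leader payoff 4.
- XL: BR = Small, leader payoff 2.
Maximizing over 4, 9, 4, 2, Alto chooses M. Subgame-perfect outcome: (M, Large) with payoffs (9, 9).

M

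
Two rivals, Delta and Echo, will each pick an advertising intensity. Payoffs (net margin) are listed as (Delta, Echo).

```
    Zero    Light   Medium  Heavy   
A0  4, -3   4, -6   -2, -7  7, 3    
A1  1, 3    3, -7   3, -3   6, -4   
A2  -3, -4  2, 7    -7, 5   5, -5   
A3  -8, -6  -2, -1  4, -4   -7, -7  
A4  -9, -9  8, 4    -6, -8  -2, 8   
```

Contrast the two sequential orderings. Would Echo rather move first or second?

first

If Delta leads: Echo's best replies are A0→Heavy, A1→Zero, A2→Light, A3→Light, A4→Heavy; Delta's induced payoffs 7, 1, 2, -2, -2; outcome (A0, Heavy), payoffs (7, 3).
If Echo leads: Delta's best replies are Zero→A0, Light→A4, Medium→A3, Heavy→A0; Echo's induced payoffs -3, 4, -4, 3; outcome (A4, Light), payoffs (8, 4).
Echo gets 4 moving first and 3 moving second, so Echo prefers to move first.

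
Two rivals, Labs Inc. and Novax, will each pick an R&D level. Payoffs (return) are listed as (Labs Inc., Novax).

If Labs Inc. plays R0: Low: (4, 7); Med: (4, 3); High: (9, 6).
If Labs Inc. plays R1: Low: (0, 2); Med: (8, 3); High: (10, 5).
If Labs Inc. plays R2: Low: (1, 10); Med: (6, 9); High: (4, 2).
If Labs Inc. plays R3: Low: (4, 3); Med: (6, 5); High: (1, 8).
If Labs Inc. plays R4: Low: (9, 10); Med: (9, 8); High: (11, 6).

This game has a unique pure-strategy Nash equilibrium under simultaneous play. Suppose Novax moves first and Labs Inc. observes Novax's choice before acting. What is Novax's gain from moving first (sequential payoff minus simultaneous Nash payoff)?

0

Solve by backward induction (Novax leads).
- Low → Labs Inc. plays R4 (best of 4, 0, 1, 4, 9); Novax gets 10.
- Med → Labs Inc. plays R4 (best of 4, 8, 6, 6, 9); Novax gets 8.
- High → Labs Inc. plays R4 (best of 9, 10, 4, 1, 11); Novax gets 6.
Among 10, 8, 6, the best is 10 at Low. Subgame-perfect outcome: (R4, Low) with payoffs (9, 10).
Under simultaneous play:
Labs Inc.'s best replies: Low→R4; Med→R4; High→R4.
Novax's best replies: R0→Low; R1→High; R2→Low; R3→High; R4→Low.
The unique mutual best reply is (R4, Low), giving (9, 10).
Novax's commitment gain: 10 − 10 = 0.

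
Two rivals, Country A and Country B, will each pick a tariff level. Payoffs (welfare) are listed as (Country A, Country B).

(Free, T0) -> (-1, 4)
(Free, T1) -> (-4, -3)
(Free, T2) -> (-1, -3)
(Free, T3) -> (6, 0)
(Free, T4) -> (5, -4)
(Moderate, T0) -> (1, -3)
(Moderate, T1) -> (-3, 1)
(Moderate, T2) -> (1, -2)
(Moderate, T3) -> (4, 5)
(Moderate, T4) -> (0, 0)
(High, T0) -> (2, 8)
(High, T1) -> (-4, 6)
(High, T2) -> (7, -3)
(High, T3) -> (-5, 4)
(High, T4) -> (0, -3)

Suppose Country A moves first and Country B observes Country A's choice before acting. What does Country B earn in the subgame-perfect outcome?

Solve by backward induction (Country A leads).
- Free: BR = T0, leader payoff -1.
- Moderate: BR = T3, leader payoff 4.
- High: BR = T0, leader payoff 2.
Among -1, 4, 2, the best is 4 at Moderate. Subgame-perfect outcome: (Moderate, T3) with payoffs (4, 5).

5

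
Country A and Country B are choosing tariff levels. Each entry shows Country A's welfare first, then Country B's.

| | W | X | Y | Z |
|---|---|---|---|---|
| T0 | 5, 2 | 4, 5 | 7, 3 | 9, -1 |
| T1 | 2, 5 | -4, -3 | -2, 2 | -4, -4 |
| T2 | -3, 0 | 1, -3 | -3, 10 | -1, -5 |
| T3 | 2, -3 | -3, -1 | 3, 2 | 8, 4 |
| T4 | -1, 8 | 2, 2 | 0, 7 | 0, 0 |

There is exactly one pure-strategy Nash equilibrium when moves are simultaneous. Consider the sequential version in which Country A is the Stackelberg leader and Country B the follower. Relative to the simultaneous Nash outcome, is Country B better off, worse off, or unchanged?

Solve by backward induction (Country A leads).
- T0 → Country B plays X (best of 2, 5, 3, -1); Country A gets 4.
- T1 → Country B plays W (best of 5, -3, 2, -4); Country A gets 2.
- T2 → Country B plays Y (best of 0, -3, 10, -5); Country A gets -3.
- T3 → Country B plays Z (best of -3, -1, 2, 4); Country A gets 8.
- T4 → Country B plays W (best of 8, 2, 7, 0); Country A gets -1.
Maximizing over 4, 2, -3, 8, -1, Country A chooses T3. Subgame-perfect outcome: (T3, Z) with payoffs (8, 4).
For the simultaneous game, intersect best replies.
Country A's best replies: W→T0; X→T0; Y→T0; Z→T0.
Country B's best replies: T0→X; T1→W; T2→Y; T3→Z; T4→W.
The unique mutual best reply is (T0, X), giving (4, 5).
Country B earns 4 sequentially versus 5 at the Nash outcome: worse off.

worse off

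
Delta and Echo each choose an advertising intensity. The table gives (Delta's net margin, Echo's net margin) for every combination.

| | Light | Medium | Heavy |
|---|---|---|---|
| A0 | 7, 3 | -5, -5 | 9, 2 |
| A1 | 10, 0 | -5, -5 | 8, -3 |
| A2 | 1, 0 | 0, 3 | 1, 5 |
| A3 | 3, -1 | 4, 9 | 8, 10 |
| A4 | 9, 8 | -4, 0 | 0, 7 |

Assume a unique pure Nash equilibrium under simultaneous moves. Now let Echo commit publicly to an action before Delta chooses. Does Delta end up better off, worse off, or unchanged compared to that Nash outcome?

worse off

Work backward from Delta's decision.
- Light: BR = A1, leader payoff 0.
- Medium: BR = A3, leader payoff 9.
- Heavy: BR = A0, leader payoff 2.
Among 0, 9, 2, the best is 9 at Medium. Subgame-perfect outcome: (A3, Medium) with payoffs (4, 9).
Now find the simultaneous Nash equilibrium.
Delta's best replies: Light→A1; Medium→A3; Heavy→A0.
Echo's best replies: A0→Light; A1→Light; A2→Heavy; A3→Heavy; A4→Light.
Only (A1, Light) has each player best-responding; Nash payoffs (10, 0).
Delta earns 4 sequentially versus 10 at the Nash outcome: worse off.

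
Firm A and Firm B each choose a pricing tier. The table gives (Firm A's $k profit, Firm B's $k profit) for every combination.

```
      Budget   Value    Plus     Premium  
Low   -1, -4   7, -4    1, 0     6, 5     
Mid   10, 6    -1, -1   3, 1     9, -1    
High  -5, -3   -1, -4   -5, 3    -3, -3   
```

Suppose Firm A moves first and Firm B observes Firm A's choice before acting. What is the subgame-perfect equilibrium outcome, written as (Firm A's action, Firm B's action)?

(Mid, Budget)

Solve by backward induction (Firm A leads).
- Low: Firm B compares -4, -4, 0, 5 and picks Premium; Firm A would get 6.
- Mid: Firm B compares 6, -1, 1, -1 and picks Budget; Firm A would get 10.
- High: Firm B compares -3, -4, 3, -3 and picks Plus; Firm A would get -5.
Firm A's induced payoffs are 6, 10, -5, so Firm A commits to Mid. Subgame-perfect outcome: (Mid, Budget) with payoffs (10, 6).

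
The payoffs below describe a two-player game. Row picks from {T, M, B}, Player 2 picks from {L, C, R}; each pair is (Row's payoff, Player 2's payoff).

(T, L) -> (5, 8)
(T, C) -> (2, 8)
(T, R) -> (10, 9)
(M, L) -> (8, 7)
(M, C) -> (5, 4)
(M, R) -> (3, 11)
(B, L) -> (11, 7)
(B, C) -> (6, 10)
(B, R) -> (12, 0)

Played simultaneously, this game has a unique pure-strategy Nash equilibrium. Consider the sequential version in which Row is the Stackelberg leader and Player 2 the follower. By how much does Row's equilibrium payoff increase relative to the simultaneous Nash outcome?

Solve by backward induction (Row leads).
- T → Player 2 plays R (best of 8, 8, 9); Row gets 10.
- M → Player 2 plays R (best of 7, 4, 11); Row gets 3.
- B → Player 2 plays C (best of 7, 10, 0); Row gets 6.
Among 10, 3, 6, the best is 10 at T. Subgame-perfect outcome: (T, R) with payoffs (10, 9).
Now find the simultaneous Nash equilibrium.
Row's best replies: L→B; C→B; R→B.
Player 2's best replies: T→R; M→R; B→C.
Only (B, C) has each player best-responding; Nash payoffs (6, 10).
Row's commitment gain: 10 − 6 = 4.

4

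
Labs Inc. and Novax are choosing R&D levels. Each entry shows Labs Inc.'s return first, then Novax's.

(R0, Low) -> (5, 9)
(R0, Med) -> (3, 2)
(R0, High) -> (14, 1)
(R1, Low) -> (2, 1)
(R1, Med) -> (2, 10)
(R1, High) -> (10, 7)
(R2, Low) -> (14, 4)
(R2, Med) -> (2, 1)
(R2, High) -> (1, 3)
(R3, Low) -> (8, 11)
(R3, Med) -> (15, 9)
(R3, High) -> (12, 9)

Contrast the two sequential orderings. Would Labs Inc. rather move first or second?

If Labs Inc. leads: Novax's best replies are R0→Low, R1→Med, R2→Low, R3→Low; Labs Inc.'s induced payoffs 5, 2, 14, 8; outcome (R2, Low), payoffs (14, 4).
If Novax leads: Labs Inc.'s best replies are Low→R2, Med→R3, High→R0; Novax's induced payoffs 4, 9, 1; outcome (R3, Med), payoffs (15, 9).
Labs Inc. gets 14 moving first and 15 moving second, so Labs Inc. prefers to move second.

second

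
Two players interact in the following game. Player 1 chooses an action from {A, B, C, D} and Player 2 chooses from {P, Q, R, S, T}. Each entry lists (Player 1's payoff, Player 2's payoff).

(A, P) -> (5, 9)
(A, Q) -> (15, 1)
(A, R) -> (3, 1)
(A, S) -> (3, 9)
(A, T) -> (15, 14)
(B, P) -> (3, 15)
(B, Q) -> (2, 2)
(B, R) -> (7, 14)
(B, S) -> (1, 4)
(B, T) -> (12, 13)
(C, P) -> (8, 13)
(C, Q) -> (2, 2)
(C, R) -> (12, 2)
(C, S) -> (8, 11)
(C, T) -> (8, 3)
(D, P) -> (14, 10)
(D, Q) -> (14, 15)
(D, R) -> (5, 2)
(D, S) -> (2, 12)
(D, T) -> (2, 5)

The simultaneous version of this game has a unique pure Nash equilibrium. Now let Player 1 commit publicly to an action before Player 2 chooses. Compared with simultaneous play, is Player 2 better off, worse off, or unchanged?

unchanged

Solve by backward induction (Player 1 leads).
- A: BR = T, leader payoff 15.
- B: BR = P, leader payoff 3.
- C: BR = P, leader payoff 8.
- D: BR = Q, leader payoff 14.
Among 15, 3, 8, 14, the best is 15 at A. Subgame-perfect outcome: (A, T) with payoffs (15, 14).
For the simultaneous game, intersect best replies.
Player 1's best replies: P→D; Q→A; R→C; S→C; T→A.
Player 2's best replies: A→T; B→P; C→P; D→Q.
The unique mutual best reply is (A, T), giving (15, 14).
Player 2 earns 14 sequentially versus 14 at the Nash outcome: unchanged.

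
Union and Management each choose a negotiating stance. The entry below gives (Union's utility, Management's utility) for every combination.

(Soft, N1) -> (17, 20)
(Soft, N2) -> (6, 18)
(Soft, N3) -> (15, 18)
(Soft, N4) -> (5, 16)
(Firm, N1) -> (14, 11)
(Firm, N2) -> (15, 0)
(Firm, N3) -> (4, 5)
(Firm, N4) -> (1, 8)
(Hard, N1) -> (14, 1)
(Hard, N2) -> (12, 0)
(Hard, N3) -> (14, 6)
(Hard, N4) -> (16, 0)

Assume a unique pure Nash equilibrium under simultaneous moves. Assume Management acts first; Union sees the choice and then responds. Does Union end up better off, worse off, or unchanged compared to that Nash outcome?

unchanged

Backward induction with Management moving first.
- N1: Union compares 17, 14, 14 and picks Soft; Management would get 20.
- N2: Union compares 6, 15, 12 and picks Firm; Management would get 0.
- N3: Union compares 15, 4, 14 and picks Soft; Management would get 18.
- N4: Union compares 5, 1, 16 and picks Hard; Management would get 0.
Maximizing over 20, 0, 18, 0, Management chooses N1. Subgame-perfect outcome: (Soft, N1) with payoffs (17, 20).
Now find the simultaneous Nash equilibrium.
Union's best replies: N1→Soft; N2→Firm; N3→Soft; N4→Hard.
Management's best replies: Soft→N1; Firm→N1; Hard→N3.
The unique mutual best reply is (Soft, N1), giving (17, 20).
Union earns 17 sequentially versus 17 at the Nash outcome: unchanged.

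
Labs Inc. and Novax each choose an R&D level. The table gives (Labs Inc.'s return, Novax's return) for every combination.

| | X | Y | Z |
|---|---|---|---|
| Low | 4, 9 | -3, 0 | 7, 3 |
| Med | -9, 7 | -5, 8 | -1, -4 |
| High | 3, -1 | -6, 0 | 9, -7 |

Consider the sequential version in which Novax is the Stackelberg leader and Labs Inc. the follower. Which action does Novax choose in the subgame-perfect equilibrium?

X

Work backward from Labs Inc.'s decision.
- X → Labs Inc. plays Low (best of 4, -9, 3); Novax gets 9.
- Y → Labs Inc. plays Low (best of -3, -5, -6); Novax gets 0.
- Z → Labs Inc. plays High (best of 7, -1, 9); Novax gets -7.
Novax's induced payoffs are 9, 0, -7, so Novax commits to X. Subgame-perfect outcome: (Low, X) with payoffs (4, 9).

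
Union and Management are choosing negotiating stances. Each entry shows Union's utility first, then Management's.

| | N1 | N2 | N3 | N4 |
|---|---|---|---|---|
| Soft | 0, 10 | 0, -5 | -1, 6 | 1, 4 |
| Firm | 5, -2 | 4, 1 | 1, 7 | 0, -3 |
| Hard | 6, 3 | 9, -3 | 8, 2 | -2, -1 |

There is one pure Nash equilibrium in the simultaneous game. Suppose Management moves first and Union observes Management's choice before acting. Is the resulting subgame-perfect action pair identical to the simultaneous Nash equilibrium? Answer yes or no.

no

Union best-responds to each possible Management move:
- N1: BR = Hard, leader payoff 3.
- N2: BR = Hard, leader payoff -3.
- N3: BR = Hard, leader payoff 2.
- N4: BR = Soft, leader payoff 4.
Maximizing over 3, -3, 2, 4, Management chooses N4. Subgame-perfect outcome: (Soft, N4) with payoffs (1, 4).
For the simultaneous game, intersect best replies.
Union's best replies: N1→Hard; N2→Hard; N3→Hard; N4→Soft.
Management's best replies: Soft→N1; Firm→N3; Hard→N1.
The unique mutual best reply is (Hard, N1), giving (6, 3).
Sequential outcome (Soft, N4) differs from the Nash profile (Hard, N1).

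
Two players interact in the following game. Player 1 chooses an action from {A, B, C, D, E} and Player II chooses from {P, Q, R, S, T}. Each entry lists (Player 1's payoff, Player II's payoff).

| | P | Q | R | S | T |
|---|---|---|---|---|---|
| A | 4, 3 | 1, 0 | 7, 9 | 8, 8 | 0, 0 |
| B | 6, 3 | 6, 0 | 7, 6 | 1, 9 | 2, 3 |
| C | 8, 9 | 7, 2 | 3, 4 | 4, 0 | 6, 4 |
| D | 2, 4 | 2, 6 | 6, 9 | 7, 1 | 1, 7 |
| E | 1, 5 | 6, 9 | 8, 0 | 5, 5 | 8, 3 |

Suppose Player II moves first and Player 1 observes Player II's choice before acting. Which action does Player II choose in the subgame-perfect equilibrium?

P

Player 1 best-responds to each possible Player II move:
- P: BR = C, leader payoff 9.
- Q: BR = C, leader payoff 2.
- R: BR = E, leader payoff 0.
- S: BR = A, leader payoff 8.
- T: BR = E, leader payoff 3.
Maximizing over 9, 2, 0, 8, 3, Player II chooses P. Subgame-perfect outcome: (C, P) with payoffs (8, 9).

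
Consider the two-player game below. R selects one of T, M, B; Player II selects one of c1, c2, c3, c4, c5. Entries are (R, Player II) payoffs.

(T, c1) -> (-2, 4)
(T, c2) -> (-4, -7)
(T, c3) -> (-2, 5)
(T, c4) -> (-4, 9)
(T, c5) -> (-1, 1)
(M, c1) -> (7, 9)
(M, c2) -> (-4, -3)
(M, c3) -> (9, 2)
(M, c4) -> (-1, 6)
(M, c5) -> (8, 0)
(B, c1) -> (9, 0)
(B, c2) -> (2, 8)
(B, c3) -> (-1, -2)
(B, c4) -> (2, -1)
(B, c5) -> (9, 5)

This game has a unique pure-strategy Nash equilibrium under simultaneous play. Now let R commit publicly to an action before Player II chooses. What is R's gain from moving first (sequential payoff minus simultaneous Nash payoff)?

5

Backward induction with R moving first.
- T: BR = c4, leader payoff -4.
- M: BR = c1, leader payoff 7.
- B: BR = c2, leader payoff 2.
Among -4, 7, 2, the best is 7 at M. Subgame-perfect outcome: (M, c1) with payoffs (7, 9).
Now find the simultaneous Nash equilibrium.
R's best replies: c1→B; c2→B; c3→M; c4→B; c5→B.
Player II's best replies: T→c4; M→c1; B→c2.
Only (B, c2) has each player best-responding; Nash payoffs (2, 8).
R's commitment gain: 7 − 2 = 5.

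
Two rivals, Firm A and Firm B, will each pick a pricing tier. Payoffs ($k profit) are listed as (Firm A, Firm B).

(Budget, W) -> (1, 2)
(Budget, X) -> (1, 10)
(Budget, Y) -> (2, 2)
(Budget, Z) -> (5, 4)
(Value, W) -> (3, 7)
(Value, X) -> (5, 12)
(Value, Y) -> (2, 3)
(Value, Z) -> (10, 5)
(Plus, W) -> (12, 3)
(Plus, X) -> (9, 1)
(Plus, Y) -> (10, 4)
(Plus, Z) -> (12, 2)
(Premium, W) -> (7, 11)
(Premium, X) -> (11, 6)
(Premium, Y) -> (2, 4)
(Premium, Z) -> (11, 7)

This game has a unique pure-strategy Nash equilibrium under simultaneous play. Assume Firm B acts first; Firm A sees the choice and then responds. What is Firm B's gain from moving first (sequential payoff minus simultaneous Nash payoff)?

Solve by backward induction (Firm B leads).
- W: Firm A compares 1, 3, 12, 7 and picks Plus; Firm B would get 3.
- X: Firm A compares 1, 5, 9, 11 and picks Premium; Firm B would get 6.
- Y: Firm A compares 2, 2, 10, 2 and picks Plus; Firm B would get 4.
- Z: Firm A compares 5, 10, 12, 11 and picks Plus; Firm B would get 2.
Maximizing over 3, 6, 4, 2, Firm B chooses X. Subgame-perfect outcome: (Premium, X) with payoffs (11, 6).
For the simultaneous game, intersect best replies.
Firm A's best replies: W→Plus; X→Premium; Y→Plus; Z→Plus.
Firm B's best replies: Budget→X; Value→X; Plus→Y; Premium→W.
The unique mutual best reply is (Plus, Y), giving (10, 4).
Firm B's commitment gain: 6 − 4 = 2.

2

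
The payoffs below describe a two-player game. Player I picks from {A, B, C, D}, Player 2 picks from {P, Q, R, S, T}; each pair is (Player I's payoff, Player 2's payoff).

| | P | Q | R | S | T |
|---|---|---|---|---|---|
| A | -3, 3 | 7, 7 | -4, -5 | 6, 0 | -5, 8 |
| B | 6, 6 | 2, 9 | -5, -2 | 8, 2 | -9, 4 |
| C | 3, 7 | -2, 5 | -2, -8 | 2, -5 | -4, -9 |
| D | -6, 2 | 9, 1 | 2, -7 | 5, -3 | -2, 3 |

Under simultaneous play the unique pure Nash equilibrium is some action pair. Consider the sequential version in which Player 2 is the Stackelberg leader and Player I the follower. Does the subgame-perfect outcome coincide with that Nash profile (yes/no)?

Player I best-responds to each possible Player 2 move:
- P → Player I plays B (best of -3, 6, 3, -6); Player 2 gets 6.
- Q → Player I plays D (best of 7, 2, -2, 9); Player 2 gets 1.
- R → Player I plays D (best of -4, -5, -2, 2); Player 2 gets -7.
- S → Player I plays B (best of 6, 8, 2, 5); Player 2 gets 2.
- T → Player I plays D (best of -5, -9, -4, -2); Player 2 gets 3.
Maximizing over 6, 1, -7, 2, 3, Player 2 chooses P. Subgame-perfect outcome: (B, P) with payoffs (6, 6).
Under simultaneous play:
Player I's best replies: P→B; Q→D; R→D; S→B; T→D.
Player 2's best replies: A→T; B→Q; C→P; D→T.
The unique mutual best reply is (D, T), giving (-2, 3).
Sequential outcome (B, P) differs from the Nash profile (D, T).

no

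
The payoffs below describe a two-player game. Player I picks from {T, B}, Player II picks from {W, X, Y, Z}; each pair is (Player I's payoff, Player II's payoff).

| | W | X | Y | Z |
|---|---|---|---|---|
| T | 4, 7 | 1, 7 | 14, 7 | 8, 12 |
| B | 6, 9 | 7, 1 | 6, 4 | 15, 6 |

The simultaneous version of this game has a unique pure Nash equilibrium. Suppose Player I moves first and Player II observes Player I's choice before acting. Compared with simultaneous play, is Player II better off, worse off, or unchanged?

better off

Solve by backward induction (Player I leads).
- T → Player II plays Z (best of 7, 7, 7, 12); Player I gets 8.
- B → Player II plays W (best of 9, 1, 4, 6); Player I gets 6.
Among 8, 6, the best is 8 at T. Subgame-perfect outcome: (T, Z) with payoffs (8, 12).
Now find the simultaneous Nash equilibrium.
Player I's best replies: W→B; X→B; Y→T; Z→B.
Player II's best replies: T→Z; B→W.
The unique mutual best reply is (B, W), giving (6, 9).
Player II earns 12 sequentially versus 9 at the Nash outcome: better off.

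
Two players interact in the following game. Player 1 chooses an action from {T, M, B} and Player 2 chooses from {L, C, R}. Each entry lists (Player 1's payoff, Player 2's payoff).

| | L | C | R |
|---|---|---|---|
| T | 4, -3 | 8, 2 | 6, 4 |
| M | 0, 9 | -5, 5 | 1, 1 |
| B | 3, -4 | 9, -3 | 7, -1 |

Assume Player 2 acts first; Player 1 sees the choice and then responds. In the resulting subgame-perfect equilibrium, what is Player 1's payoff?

7

Solve by backward induction (Player 2 leads).
- L: Player 1 compares 4, 0, 3 and picks T; Player 2 would get -3.
- C: Player 1 compares 8, -5, 9 and picks B; Player 2 would get -3.
- R: Player 1 compares 6, 1, 7 and picks B; Player 2 would get -1.
Player 2's induced payoffs are -3, -3, -1, so Player 2 commits to R. Subgame-perfect outcome: (B, R) with payoffs (7, -1).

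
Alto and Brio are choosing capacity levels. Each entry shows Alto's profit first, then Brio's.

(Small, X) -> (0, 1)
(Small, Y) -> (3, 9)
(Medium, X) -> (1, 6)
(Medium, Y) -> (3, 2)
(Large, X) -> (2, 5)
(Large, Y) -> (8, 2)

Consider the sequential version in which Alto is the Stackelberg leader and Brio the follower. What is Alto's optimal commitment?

Work backward from Brio's decision.
- Small → Brio plays Y (best of 1, 9); Alto gets 3.
- Medium → Brio plays X (best of 6, 2); Alto gets 1.
- Large → Brio plays X (best of 5, 2); Alto gets 2.
Alto's induced payoffs are 3, 1, 2, so Alto commits to Small. Subgame-perfect outcome: (Small, Y) with payoffs (3, 9).

Small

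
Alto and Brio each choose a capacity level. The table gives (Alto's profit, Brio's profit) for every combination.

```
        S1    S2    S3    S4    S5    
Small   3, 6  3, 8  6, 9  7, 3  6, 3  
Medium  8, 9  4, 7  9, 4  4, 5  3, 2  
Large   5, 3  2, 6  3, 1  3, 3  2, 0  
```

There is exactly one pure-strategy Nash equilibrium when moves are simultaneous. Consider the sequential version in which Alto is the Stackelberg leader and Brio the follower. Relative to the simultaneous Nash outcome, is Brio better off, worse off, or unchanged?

Work backward from Brio's decision.
- Small: Brio compares 6, 8, 9, 3, 3 and picks S3; Alto would get 6.
- Medium: Brio compares 9, 7, 4, 5, 2 and picks S1; Alto would get 8.
- Large: Brio compares 3, 6, 1, 3, 0 and picks S2; Alto would get 2.
Maximizing over 6, 8, 2, Alto chooses Medium. Subgame-perfect outcome: (Medium, S1) with payoffs (8, 9).
For the simultaneous game, intersect best replies.
Alto's best replies: S1→Medium; S2→Medium; S3→Medium; S4→Small; S5→Small.
Brio's best replies: Small→S3; Medium→S1; Large→S2.
Only (Medium, S1) has each player best-responding; Nash payoffs (8, 9).
Brio earns 9 sequentially versus 9 at the Nash outcome: unchanged.

unchanged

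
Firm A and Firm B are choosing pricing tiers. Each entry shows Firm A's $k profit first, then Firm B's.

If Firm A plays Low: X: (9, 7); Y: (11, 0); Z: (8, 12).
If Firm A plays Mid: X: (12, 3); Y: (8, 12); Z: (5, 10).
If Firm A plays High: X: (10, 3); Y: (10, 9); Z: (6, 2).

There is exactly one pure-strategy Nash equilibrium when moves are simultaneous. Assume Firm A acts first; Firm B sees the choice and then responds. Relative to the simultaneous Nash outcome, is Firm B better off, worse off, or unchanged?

Backward induction with Firm A moving first.
- Low: BR = Z, leader payoff 8.
- Mid: BR = Y, leader payoff 8.
- High: BR = Y, leader payoff 10.
Among 8, 8, 10, the best is 10 at High. Subgame-perfect outcome: (High, Y) with payoffs (10, 9).
Under simultaneous play:
Firm A's best replies: X→Mid; Y→Low; Z→Low.
Firm B's best replies: Low→Z; Mid→Y; High→Y.
Only (Low, Z) has each player best-responding; Nash payoffs (8, 12).
Firm B earns 9 sequentially versus 12 at the Nash outcome: worse off.

worse off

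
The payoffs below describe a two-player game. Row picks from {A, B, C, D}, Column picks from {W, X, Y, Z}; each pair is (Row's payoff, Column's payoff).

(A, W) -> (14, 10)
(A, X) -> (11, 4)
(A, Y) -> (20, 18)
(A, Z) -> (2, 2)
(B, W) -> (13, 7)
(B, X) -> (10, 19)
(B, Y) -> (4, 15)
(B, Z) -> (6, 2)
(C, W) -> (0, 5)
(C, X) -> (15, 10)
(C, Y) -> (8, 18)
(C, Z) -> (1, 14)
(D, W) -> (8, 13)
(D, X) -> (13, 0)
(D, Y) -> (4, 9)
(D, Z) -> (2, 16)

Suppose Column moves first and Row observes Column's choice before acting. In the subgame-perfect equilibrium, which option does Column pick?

Y

Backward induction with Column moving first.
- W: Row compares 14, 13, 0, 8 and picks A; Column would get 10.
- X: Row compares 11, 10, 15, 13 and picks C; Column would get 10.
- Y: Row compares 20, 4, 8, 4 and picks A; Column would get 18.
- Z: Row compares 2, 6, 1, 2 and picks B; Column would get 2.
Among 10, 10, 18, 2, the best is 18 at Y. Subgame-perfect outcome: (A, Y) with payoffs (20, 18).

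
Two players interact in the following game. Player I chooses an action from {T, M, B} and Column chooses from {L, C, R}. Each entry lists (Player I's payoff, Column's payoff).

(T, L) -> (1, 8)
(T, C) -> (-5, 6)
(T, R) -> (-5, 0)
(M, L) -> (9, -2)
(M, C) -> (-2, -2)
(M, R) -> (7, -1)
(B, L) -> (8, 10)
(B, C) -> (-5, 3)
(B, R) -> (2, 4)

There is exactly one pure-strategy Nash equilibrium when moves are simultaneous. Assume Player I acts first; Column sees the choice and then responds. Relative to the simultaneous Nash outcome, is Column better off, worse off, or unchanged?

Work backward from Column's decision.
- T: Column compares 8, 6, 0 and picks L; Player I would get 1.
- M: Column compares -2, -2, -1 and picks R; Player I would get 7.
- B: Column compares 10, 3, 4 and picks L; Player I would get 8.
Among 1, 7, 8, the best is 8 at B. Subgame-perfect outcome: (B, L) with payoffs (8, 10).
Now find the simultaneous Nash equilibrium.
Player I's best replies: L→M; C→M; R→M.
Column's best replies: T→L; M→R; B→L.
Only (M, R) has each player best-responding; Nash payoffs (7, -1).
Column earns 10 sequentially versus -1 at the Nash outcome: better off.

better off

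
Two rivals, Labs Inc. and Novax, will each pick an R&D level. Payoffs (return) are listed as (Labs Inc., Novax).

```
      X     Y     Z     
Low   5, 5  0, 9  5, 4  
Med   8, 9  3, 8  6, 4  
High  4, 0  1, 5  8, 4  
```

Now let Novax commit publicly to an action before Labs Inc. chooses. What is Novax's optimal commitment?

Work backward from Labs Inc.'s decision.
- X: BR = Med, leader payoff 9.
- Y: BR = Med, leader payoff 8.
- Z: BR = High, leader payoff 4.
Among 9, 8, 4, the best is 9 at X. Subgame-perfect outcome: (Med, X) with payoffs (8, 9).

X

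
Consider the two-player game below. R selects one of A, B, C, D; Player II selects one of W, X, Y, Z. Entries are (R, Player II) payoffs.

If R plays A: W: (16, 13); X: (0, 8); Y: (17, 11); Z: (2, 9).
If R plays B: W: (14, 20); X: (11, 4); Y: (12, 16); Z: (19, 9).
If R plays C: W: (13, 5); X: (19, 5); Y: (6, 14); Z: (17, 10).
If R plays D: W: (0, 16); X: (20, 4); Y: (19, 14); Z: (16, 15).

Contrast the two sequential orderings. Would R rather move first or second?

second

If R leads: Player II's best replies are A→W, B→W, C→Y, D→W; R's induced payoffs 16, 14, 6, 0; outcome (A, W), payoffs (16, 13).
If Player II leads: R's best replies are W→A, X→D, Y→D, Z→B; Player II's induced payoffs 13, 4, 14, 9; outcome (D, Y), payoffs (19, 14).
R gets 16 moving first and 19 moving second, so R prefers to move second.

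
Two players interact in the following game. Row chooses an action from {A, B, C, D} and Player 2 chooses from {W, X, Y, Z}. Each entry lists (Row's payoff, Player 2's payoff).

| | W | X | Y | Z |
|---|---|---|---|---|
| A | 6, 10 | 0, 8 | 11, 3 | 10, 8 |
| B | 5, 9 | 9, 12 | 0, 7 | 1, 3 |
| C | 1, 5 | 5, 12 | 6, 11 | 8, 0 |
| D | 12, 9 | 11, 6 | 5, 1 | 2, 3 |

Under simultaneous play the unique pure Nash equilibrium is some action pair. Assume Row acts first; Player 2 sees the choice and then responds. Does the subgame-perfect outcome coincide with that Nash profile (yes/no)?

Work backward from Player 2's decision.
- A: BR = W, leader payoff 6.
- B: BR = X, leader payoff 9.
- C: BR = X, leader payoff 5.
- D: BR = W, leader payoff 12.
Maximizing over 6, 9, 5, 12, Row chooses D. Subgame-perfect outcome: (D, W) with payoffs (12, 9).
Under simultaneous play:
Row's best replies: W→D; X→D; Y→A; Z→A.
Player 2's best replies: A→W; B→X; C→X; D→W.
The unique mutual best reply is (D, W), giving (12, 9).
Sequential outcome (D, W) coincides with the Nash profile (D, W).

yes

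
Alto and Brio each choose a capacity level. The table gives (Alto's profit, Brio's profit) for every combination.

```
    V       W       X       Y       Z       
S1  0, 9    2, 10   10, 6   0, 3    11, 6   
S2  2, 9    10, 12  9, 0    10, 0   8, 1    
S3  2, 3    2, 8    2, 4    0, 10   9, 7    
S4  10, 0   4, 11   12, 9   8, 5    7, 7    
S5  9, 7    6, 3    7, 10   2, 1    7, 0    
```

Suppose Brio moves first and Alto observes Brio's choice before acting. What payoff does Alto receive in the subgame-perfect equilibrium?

10

Solve by backward induction (Brio leads).
- V: BR = S4, leader payoff 0.
- W: BR = S2, leader payoff 12.
- X: BR = S4, leader payoff 9.
- Y: BR = S2, leader payoff 0.
- Z: BR = S1, leader payoff 6.
Brio's induced payoffs are 0, 12, 9, 0, 6, so Brio commits to W. Subgame-perfect outcome: (S2, W) with payoffs (10, 12).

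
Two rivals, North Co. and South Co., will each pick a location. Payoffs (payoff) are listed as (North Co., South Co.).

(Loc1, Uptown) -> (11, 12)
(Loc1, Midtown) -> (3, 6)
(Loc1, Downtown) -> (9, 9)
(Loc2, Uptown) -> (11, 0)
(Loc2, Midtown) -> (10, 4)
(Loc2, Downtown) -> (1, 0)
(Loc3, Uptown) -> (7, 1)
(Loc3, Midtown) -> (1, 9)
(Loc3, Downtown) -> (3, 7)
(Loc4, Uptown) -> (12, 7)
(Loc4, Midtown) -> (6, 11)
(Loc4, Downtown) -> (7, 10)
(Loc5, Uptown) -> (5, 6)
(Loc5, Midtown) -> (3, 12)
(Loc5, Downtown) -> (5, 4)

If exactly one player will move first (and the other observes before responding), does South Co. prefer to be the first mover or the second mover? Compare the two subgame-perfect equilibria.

second

If North Co. leads: South Co.'s best replies are Loc1→Uptown, Loc2→Midtown, Loc3→Midtown, Loc4→Midtown, Loc5→Midtown; North Co.'s induced payoffs 11, 10, 1, 6, 3; outcome (Loc1, Uptown), payoffs (11, 12).
If South Co. leads: North Co.'s best replies are Uptown→Loc4, Midtown→Loc2, Downtown→Loc1; South Co.'s induced payoffs 7, 4, 9; outcome (Loc1, Downtown), payoffs (9, 9).
South Co. gets 9 moving first and 12 moving second, so South Co. prefers to move second.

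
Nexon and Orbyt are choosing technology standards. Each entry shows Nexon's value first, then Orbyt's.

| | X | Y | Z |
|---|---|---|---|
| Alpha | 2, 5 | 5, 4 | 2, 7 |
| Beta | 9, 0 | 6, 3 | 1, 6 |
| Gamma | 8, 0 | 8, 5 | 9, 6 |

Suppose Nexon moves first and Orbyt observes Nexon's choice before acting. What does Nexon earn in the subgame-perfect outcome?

9

Backward induction with Nexon moving first.
- Alpha: Orbyt compares 5, 4, 7 and picks Z; Nexon would get 2.
- Beta: Orbyt compares 0, 3, 6 and picks Z; Nexon would get 1.
- Gamma: Orbyt compares 0, 5, 6 and picks Z; Nexon would get 9.
Nexon's induced payoffs are 2, 1, 9, so Nexon commits to Gamma. Subgame-perfect outcome: (Gamma, Z) with payoffs (9, 6).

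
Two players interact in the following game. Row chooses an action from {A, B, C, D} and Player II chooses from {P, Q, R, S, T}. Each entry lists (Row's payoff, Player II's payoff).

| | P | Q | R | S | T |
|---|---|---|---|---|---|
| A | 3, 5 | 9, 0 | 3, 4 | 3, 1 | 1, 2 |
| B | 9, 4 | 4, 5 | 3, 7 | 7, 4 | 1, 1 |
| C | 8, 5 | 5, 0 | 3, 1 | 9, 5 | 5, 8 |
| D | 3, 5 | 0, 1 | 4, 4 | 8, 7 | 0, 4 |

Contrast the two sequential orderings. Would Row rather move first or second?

If Row leads: Player II's best replies are A→P, B→R, C→T, D→S; Row's induced payoffs 3, 3, 5, 8; outcome (D, S), payoffs (8, 7).
If Player II leads: Row's best replies are P→B, Q→A, R→D, S→C, T→C; Player II's induced payoffs 4, 0, 4, 5, 8; outcome (C, T), payoffs (5, 8).
Row gets 8 moving first and 5 moving second, so Row prefers to move first.

first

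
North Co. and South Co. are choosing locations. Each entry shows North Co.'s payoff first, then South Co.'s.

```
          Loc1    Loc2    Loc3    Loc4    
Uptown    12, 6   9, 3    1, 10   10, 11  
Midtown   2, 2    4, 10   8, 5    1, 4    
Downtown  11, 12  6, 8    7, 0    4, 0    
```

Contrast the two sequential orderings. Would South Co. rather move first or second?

If North Co. leads: South Co.'s best replies are Uptown→Loc4, Midtown→Loc2, Downtown→Loc1; North Co.'s induced payoffs 10, 4, 11; outcome (Downtown, Loc1), payoffs (11, 12).
If South Co. leads: North Co.'s best replies are Loc1→Uptown, Loc2→Uptown, Loc3→Midtown, Loc4→Uptown; South Co.'s induced payoffs 6, 3, 5, 11; outcome (Uptown, Loc4), payoffs (10, 11).
South Co. gets 11 moving first and 12 moving second, so South Co. prefers to move second.

second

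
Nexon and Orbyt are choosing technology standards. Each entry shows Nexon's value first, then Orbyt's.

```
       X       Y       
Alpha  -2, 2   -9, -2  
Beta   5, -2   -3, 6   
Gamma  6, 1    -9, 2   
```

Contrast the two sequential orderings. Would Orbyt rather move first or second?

If Nexon leads: Orbyt's best replies are Alpha→X, Beta→Y, Gamma→Y; Nexon's induced payoffs -2, -3, -9; outcome (Alpha, X), payoffs (-2, 2).
If Orbyt leads: Nexon's best replies are X→Gamma, Y→Beta; Orbyt's induced payoffs 1, 6; outcome (Beta, Y), payoffs (-3, 6).
Orbyt gets 6 moving first and 2 moving second, so Orbyt prefers to move first.

first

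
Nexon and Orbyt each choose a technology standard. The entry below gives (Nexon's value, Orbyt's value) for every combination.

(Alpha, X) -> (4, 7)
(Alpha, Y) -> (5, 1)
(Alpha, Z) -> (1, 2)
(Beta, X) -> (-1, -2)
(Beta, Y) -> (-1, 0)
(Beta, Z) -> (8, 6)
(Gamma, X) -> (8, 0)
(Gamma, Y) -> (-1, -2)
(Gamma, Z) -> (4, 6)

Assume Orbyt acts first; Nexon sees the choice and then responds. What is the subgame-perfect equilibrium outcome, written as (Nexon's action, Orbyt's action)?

Nexon best-responds to each possible Orbyt move:
- X → Nexon plays Gamma (best of 4, -1, 8); Orbyt gets 0.
- Y → Nexon plays Alpha (best of 5, -1, -1); Orbyt gets 1.
- Z → Nexon plays Beta (best of 1, 8, 4); Orbyt gets 6.
Orbyt's induced payoffs are 0, 1, 6, so Orbyt commits to Z. Subgame-perfect outcome: (Beta, Z) with payoffs (8, 6).

(Beta, Z)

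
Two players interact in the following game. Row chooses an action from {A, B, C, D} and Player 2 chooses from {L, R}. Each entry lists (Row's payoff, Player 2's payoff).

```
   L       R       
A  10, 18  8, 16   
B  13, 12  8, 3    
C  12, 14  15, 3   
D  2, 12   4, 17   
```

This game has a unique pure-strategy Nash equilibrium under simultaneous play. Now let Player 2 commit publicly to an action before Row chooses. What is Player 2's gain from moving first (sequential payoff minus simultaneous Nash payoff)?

Backward induction with Player 2 moving first.
- L: BR = B, leader payoff 12.
- R: BR = C, leader payoff 3.
Among 12, 3, the best is 12 at L. Subgame-perfect outcome: (B, L) with payoffs (13, 12).
For the simultaneous game, intersect best replies.
Row's best replies: L→B; R→C.
Player 2's best replies: A→L; B→L; C→L; D→R.
Only (B, L) has each player best-responding; Nash payoffs (13, 12).
Player 2's commitment gain: 12 − 12 = 0.

0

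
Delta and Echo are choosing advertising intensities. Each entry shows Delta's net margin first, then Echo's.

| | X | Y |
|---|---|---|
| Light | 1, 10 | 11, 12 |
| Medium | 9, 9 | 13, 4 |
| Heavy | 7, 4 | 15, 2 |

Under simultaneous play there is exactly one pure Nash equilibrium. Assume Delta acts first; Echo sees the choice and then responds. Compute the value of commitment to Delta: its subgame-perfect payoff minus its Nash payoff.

2

Solve by backward induction (Delta leads).
- Light: Echo compares 10, 12 and picks Y; Delta would get 11.
- Medium: Echo compares 9, 4 and picks X; Delta would get 9.
- Heavy: Echo compares 4, 2 and picks X; Delta would get 7.
Maximizing over 11, 9, 7, Delta chooses Light. Subgame-perfect outcome: (Light, Y) with payoffs (11, 12).
Now find the simultaneous Nash equilibrium.
Delta's best replies: X→Medium; Y→Heavy.
Echo's best replies: Light→Y; Medium→X; Heavy→X.
Only (Medium, X) has each player best-responding; Nash payoffs (9, 9).
Delta's commitment gain: 11 − 9 = 2.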